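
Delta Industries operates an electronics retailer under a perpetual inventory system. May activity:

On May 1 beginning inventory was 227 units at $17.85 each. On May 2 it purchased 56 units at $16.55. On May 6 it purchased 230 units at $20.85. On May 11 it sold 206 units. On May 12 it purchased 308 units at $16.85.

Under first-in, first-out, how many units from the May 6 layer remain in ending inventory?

May 11, 206 sold [FIFO — oldest first]: 206 @ $17.85 = $3,677.10
Ending inventory: 21 @ $17.85 + 56 @ $16.55 + 230 @ $20.85 + 308 @ $16.85 = $11,286.95

230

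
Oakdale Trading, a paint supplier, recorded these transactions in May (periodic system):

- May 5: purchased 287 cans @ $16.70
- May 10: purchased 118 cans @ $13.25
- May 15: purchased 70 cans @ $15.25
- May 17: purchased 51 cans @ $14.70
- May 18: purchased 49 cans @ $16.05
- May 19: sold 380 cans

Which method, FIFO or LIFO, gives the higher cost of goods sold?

FIFO

FIFO COGS: 287 @ $16.70 + 93 @ $13.25 = $6,025.15
LIFO COGS: 49 @ $16.05 + 51 @ $14.70 + 70 @ $15.25 + 118 @ $13.25 + 92 @ $16.70 = $5,703.55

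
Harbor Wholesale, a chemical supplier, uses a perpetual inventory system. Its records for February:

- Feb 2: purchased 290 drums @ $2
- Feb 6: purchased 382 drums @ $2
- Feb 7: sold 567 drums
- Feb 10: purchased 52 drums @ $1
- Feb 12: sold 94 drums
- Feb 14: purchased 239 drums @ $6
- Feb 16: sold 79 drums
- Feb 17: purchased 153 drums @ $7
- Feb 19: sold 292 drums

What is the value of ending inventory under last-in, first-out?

Ending inventory = $252

Feb 7, 567 sold [LIFO — newest first]: 382 @ $2 + 185 @ $2 = $1,134
Feb 12, 94 sold [LIFO — newest first]: 52 @ $1 + 42 @ $2 = $136
Feb 16, 79 sold [LIFO — newest first]: 79 @ $6 = $474
Feb 19, 292 sold [LIFO — newest first]: 153 @ $7 + 139 @ $6 = $1,905
Total COGS = $1,134 + $136 + $474 + $1,905 = $3,649
Ending inventory: 63 @ $2 + 21 @ $6 = $252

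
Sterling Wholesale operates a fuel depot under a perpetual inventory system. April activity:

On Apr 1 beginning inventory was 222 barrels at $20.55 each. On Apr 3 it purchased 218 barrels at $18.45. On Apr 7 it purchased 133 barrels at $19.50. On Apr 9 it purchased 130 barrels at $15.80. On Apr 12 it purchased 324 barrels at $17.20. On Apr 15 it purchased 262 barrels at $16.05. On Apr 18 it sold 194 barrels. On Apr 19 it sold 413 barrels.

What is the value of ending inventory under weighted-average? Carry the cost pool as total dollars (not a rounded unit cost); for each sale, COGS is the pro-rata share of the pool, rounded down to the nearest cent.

Ending inventory = $12,174.21

After Apr 1: 222 on hand, pool $4,562.10 (≈ $20.5500 each)
After Apr 3: 440 on hand, pool $8,584.20 (≈ $19.5095 each)
After Apr 7: 573 on hand, pool $11,177.70 (≈ $19.5073 each)
After Apr 9: 703 on hand, pool $13,231.70 (≈ $18.8218 each)
After Apr 12: 1027 on hand, pool $18,804.50 (≈ $18.3101 each)
After Apr 15: 1289 on hand, pool $23,009.60 (≈ $17.8507 each)
Apr 18, sell 194: 194/1289 × $23,009.60 → $3,463.04
Apr 19, sell 413: 413/1095 × $19,546.56 → $7,372.35
Total COGS = $3,463.04 + $7,372.35 = $10,835.39
Ending inventory (cost pool remaining) = $12,174.21
Check: goods available $23,009.60 = COGS $10,835.39 + ending $12,174.21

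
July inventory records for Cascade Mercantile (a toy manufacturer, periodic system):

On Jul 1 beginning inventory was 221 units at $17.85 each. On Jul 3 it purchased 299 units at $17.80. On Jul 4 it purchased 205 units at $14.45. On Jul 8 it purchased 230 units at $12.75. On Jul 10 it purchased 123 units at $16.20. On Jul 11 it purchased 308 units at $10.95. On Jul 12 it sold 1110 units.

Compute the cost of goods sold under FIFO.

COGS = $17,504.80

Jul 12, 1110 sold [FIFO — oldest first]: 221 @ $17.85 + 299 @ $17.80 + 205 @ $14.45 + 230 @ $12.75 + 123 @ $16.20 + 32 @ $10.95 = $17,504.80
Ending inventory: 276 @ $10.95 = $3,022.20
Check: goods available $20,527.00 = COGS $17,504.80 + ending $3,022.20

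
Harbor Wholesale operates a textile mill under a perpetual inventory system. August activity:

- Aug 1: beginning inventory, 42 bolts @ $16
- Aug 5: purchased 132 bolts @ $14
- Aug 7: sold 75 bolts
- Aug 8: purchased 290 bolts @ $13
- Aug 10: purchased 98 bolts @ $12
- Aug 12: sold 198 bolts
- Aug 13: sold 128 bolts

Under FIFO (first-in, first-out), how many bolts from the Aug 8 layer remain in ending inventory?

63

Aug 7, 75 sold [FIFO — oldest first]: 42 @ $16 + 33 @ $14 = $1,134
Aug 12, 198 sold [FIFO — oldest first]: 99 @ $14 + 99 @ $13 = $2,673
Aug 13, 128 sold [FIFO — oldest first]: 128 @ $13 = $1,664
Total COGS = $1,134 + $2,673 + $1,664 = $5,471
Ending inventory: 63 @ $13 + 98 @ $12 = $1,995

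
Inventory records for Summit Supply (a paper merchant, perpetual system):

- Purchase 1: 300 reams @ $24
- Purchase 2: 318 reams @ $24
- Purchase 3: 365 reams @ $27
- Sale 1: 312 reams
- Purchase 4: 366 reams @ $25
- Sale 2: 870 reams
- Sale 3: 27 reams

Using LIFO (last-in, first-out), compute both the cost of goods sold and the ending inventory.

COGS = $30,477; ending inventory = $3,360

Sale 1 (312) [LIFO — newest first]: 312 @ $27 = $8,424
Sale 2 (870) [LIFO — newest first]: 366 @ $25 + 53 @ $27 + 318 @ $24 + 133 @ $24 = $21,405
Sale 3 (27) [LIFO — newest first]: 27 @ $24 = $648
Total COGS = $8,424 + $21,405 + $648 = $30,477
Ending inventory: 140 @ $24 = $3,360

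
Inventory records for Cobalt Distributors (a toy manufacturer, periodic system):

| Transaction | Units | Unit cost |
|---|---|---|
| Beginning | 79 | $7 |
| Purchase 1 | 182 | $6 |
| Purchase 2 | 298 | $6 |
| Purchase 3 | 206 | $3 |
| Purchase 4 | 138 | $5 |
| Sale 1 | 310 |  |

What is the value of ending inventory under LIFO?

Sale 1 (310) [LIFO — newest first]: 138 @ $5 + 172 @ $3 = $1,206
Ending inventory: 79 @ $7 + 182 @ $6 + 298 @ $6 + 34 @ $3 = $3,535
Check: goods available $4,741 = COGS $1,206 + ending $3,535

Ending inventory = $3,535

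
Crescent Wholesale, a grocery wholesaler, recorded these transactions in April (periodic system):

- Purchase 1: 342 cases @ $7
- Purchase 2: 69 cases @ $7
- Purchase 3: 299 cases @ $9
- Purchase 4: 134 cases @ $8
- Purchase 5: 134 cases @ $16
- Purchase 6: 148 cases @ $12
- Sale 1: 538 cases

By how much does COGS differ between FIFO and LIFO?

FIFO COGS: 342 @ $7 + 69 @ $7 + 127 @ $9 = $4,020
LIFO COGS: 148 @ $12 + 134 @ $16 + 134 @ $8 + 122 @ $9 = $6,090
Difference = |$4,020 − $6,090| = $2,070

$2,070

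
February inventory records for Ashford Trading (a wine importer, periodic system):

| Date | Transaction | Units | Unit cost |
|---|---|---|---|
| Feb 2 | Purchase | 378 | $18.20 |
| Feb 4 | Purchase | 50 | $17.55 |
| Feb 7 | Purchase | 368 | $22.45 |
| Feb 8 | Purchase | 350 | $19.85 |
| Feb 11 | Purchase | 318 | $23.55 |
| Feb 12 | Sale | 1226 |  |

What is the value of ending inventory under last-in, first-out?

Feb 12, 1226 sold [LIFO — newest first]: 318 @ $23.55 + 350 @ $19.85 + 368 @ $22.45 + 50 @ $17.55 + 140 @ $18.20 = $26,123.50
Ending inventory: 238 @ $18.20 = $4,331.60

Ending inventory = $4,331.60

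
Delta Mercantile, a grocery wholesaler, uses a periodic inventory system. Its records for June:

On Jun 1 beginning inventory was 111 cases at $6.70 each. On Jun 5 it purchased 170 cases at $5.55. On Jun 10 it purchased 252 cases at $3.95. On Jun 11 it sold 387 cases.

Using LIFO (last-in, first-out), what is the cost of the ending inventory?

Ending inventory = $937.95

Jun 11, 387 sold [LIFO — newest first]: 252 @ $3.95 + 135 @ $5.55 = $1,744.65
Ending inventory: 111 @ $6.70 + 35 @ $5.55 = $937.95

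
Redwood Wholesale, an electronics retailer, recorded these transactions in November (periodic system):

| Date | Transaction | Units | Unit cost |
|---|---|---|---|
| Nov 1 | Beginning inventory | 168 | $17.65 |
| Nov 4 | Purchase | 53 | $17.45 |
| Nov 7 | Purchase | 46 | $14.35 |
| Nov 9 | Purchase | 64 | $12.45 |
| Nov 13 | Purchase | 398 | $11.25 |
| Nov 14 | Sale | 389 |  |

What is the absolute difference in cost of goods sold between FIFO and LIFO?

$1,623.20

FIFO COGS: 168 @ $17.65 + 53 @ $17.45 + 46 @ $14.35 + 64 @ $12.45 + 58 @ $11.25 = $5,999.45
LIFO COGS: 389 @ $11.25 = $4,376.25
Difference = |$5,999.45 − $4,376.25| = $1,623.20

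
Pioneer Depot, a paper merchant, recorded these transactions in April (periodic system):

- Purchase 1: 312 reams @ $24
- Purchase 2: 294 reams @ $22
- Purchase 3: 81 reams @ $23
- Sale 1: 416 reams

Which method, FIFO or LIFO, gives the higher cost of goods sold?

FIFO COGS: 312 @ $24 + 104 @ $22 = $9,776
LIFO COGS: 81 @ $23 + 294 @ $22 + 41 @ $24 = $9,315

FIFO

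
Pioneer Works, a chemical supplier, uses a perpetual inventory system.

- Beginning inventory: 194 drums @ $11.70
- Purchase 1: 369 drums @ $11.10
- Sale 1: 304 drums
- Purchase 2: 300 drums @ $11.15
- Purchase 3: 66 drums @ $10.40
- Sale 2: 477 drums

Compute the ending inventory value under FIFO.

Ending inventory = $1,600.70

Sale 1 (304) [FIFO — oldest first]: 194 @ $11.70 + 110 @ $11.10 = $3,490.80
Sale 2 (477) [FIFO — oldest first]: 259 @ $11.10 + 218 @ $11.15 = $5,305.60
Total COGS = $3,490.80 + $5,305.60 = $8,796.40
Ending inventory: 82 @ $11.15 + 66 @ $10.40 = $1,600.70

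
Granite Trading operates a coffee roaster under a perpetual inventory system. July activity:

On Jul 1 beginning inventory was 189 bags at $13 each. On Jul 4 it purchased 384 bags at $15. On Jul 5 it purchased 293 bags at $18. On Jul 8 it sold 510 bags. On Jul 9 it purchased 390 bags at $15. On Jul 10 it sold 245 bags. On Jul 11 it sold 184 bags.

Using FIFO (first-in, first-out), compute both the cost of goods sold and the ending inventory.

Jul 8, 510 sold [FIFO — oldest first]: 189 @ $13 + 321 @ $15 = $7,272
Jul 10, 245 sold [FIFO — oldest first]: 63 @ $15 + 182 @ $18 = $4,221
Jul 11, 184 sold [FIFO — oldest first]: 111 @ $18 + 73 @ $15 = $3,093
Total COGS = $7,272 + $4,221 + $3,093 = $14,586
Ending inventory: 317 @ $15 = $4,755
Check: goods available $19,341 = COGS $14,586 + ending $4,755

COGS = $14,586; ending inventory = $4,755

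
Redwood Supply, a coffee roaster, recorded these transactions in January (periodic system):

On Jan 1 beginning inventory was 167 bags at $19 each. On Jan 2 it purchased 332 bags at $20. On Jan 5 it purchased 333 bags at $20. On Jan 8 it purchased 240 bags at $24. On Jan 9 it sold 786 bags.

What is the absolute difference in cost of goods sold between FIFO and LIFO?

$1,127

FIFO COGS: 167 @ $19 + 332 @ $20 + 287 @ $20 = $15,553
LIFO COGS: 240 @ $24 + 333 @ $20 + 213 @ $20 = $16,680
Difference = |$15,553 − $16,680| = $1,127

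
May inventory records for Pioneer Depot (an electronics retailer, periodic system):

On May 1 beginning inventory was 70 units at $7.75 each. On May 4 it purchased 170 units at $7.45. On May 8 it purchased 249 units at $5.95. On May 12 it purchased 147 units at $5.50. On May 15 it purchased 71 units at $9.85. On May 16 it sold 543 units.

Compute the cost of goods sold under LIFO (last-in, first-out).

COGS = $3,555.60

May 16, 543 sold [LIFO — newest first]: 71 @ $9.85 + 147 @ $5.50 + 249 @ $5.95 + 76 @ $7.45 = $3,555.60
Ending inventory: 70 @ $7.75 + 94 @ $7.45 = $1,242.80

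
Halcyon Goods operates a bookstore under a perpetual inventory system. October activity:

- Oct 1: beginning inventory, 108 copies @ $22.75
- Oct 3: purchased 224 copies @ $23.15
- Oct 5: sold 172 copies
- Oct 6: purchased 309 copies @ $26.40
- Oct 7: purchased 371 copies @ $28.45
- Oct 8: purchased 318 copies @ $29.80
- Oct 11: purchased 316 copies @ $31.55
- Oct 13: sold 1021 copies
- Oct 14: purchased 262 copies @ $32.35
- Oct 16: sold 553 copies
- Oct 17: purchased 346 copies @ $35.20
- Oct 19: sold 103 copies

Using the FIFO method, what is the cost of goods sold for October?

COGS = $52,368.40

Oct 5, 172 sold [FIFO — oldest first]: 108 @ $22.75 + 64 @ $23.15 = $3,938.60
Oct 13, 1021 sold [FIFO — oldest first]: 160 @ $23.15 + 309 @ $26.40 + 371 @ $28.45 + 181 @ $29.80 = $27,810.35
Oct 16, 553 sold [FIFO — oldest first]: 137 @ $29.80 + 316 @ $31.55 + 100 @ $32.35 = $17,287.40
Oct 19, 103 sold [FIFO — oldest first]: 103 @ $32.35 = $3,332.05
Total COGS = $3,938.60 + $27,810.35 + $17,287.40 + $3,332.05 = $52,368.40
Ending inventory: 59 @ $32.35 + 346 @ $35.20 = $14,087.85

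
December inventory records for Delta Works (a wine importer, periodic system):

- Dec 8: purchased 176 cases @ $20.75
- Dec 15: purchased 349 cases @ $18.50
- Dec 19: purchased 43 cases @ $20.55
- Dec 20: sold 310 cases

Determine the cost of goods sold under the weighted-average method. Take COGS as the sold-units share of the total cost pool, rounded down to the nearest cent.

COGS = $5,999.23

Dec 20, sell 310: 310/568 × $10,992.15 → $5,999.23
Ending inventory (cost pool remaining) = $4,992.92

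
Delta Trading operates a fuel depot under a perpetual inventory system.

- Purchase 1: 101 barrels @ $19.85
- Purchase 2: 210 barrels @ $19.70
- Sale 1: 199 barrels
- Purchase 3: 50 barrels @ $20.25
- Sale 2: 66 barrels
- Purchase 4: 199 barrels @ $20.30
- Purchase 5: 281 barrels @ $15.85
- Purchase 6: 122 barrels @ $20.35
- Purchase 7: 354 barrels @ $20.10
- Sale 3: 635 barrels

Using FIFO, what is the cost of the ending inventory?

Ending inventory = $8,397.45

Sale 1 (199) [FIFO — oldest first]: 101 @ $19.85 + 98 @ $19.70 = $3,935.45
Sale 2 (66) [FIFO — oldest first]: 66 @ $19.70 = $1,300.20
Sale 3 (635) [FIFO — oldest first]: 46 @ $19.70 + 50 @ $20.25 + 199 @ $20.30 + 281 @ $15.85 + 59 @ $20.35 = $11,612.90
Total COGS = $3,935.45 + $1,300.20 + $11,612.90 = $16,848.55
Ending inventory: 63 @ $20.35 + 354 @ $20.10 = $8,397.45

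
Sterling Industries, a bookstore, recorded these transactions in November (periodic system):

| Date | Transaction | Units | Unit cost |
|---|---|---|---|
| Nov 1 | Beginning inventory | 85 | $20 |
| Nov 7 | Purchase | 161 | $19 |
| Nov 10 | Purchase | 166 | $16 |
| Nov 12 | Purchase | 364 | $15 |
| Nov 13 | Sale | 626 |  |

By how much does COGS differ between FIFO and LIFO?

$685

FIFO COGS: 85 @ $20 + 161 @ $19 + 166 @ $16 + 214 @ $15 = $10,625
LIFO COGS: 364 @ $15 + 166 @ $16 + 96 @ $19 = $9,940
Difference = |$10,625 − $9,940| = $685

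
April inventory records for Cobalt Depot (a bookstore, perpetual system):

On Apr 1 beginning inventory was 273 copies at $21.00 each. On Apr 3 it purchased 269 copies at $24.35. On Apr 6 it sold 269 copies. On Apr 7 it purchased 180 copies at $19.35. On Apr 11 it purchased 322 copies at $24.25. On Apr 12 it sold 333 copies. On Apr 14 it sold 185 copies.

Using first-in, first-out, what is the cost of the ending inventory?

Apr 6, 269 sold [FIFO — oldest first]: 269 @ $21.00 = $5,649.00
Apr 12, 333 sold [FIFO — oldest first]: 4 @ $21.00 + 269 @ $24.35 + 60 @ $19.35 = $7,795.15
Apr 14, 185 sold [FIFO — oldest first]: 120 @ $19.35 + 65 @ $24.25 = $3,898.25
Total COGS = $5,649.00 + $7,795.15 + $3,898.25 = $17,342.40
Ending inventory: 257 @ $24.25 = $6,232.25
Check: goods available $23,574.65 = COGS $17,342.40 + ending $6,232.25

Ending inventory = $6,232.25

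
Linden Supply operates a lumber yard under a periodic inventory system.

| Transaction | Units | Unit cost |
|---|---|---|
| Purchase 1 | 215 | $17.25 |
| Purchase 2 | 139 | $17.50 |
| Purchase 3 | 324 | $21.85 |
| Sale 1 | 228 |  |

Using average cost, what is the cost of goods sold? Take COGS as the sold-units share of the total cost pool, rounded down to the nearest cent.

COGS = $4,445.88

Sale 1, sell 228: 228/678 × $13,220.65 → $4,445.88
Ending inventory (cost pool remaining) = $8,774.77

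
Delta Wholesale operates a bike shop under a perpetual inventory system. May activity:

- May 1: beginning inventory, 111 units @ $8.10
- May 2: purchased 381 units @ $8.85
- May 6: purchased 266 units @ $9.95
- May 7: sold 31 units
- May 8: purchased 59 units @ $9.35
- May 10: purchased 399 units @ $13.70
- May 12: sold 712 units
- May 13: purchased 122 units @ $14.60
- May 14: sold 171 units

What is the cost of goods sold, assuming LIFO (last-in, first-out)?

COGS = $11,047.65

May 7, 31 sold [LIFO — newest first]: 31 @ $9.95 = $308.45
May 12, 712 sold [LIFO — newest first]: 399 @ $13.70 + 59 @ $9.35 + 235 @ $9.95 + 19 @ $8.85 = $8,524.35
May 14, 171 sold [LIFO — newest first]: 122 @ $14.60 + 49 @ $8.85 = $2,214.85
Total COGS = $308.45 + $8,524.35 + $2,214.85 = $11,047.65
Ending inventory: 111 @ $8.10 + 313 @ $8.85 = $3,669.15
Check: goods available $14,716.80 = COGS $11,047.65 + ending $3,669.15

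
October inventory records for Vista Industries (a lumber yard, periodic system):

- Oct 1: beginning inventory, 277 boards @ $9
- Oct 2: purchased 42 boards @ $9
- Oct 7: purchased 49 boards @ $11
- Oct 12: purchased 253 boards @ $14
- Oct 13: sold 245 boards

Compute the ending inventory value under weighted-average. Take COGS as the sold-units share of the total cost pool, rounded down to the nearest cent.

Ending inventory = $4,209.27

Oct 13, sell 245: 245/621 × $6,952.00 → $2,742.73
Ending inventory (cost pool remaining) = $4,209.27
Check: goods available $6,952.00 = COGS $2,742.73 + ending $4,209.27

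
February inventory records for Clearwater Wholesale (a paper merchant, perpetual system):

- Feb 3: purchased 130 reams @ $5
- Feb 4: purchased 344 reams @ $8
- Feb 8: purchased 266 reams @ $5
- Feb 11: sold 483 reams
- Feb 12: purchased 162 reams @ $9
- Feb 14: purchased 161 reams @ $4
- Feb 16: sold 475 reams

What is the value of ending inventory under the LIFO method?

Feb 11, 483 sold [LIFO — newest first]: 266 @ $5 + 217 @ $8 = $3,066
Feb 16, 475 sold [LIFO — newest first]: 161 @ $4 + 162 @ $9 + 127 @ $8 + 25 @ $5 = $3,243
Total COGS = $3,066 + $3,243 = $6,309
Ending inventory: 105 @ $5 = $525

Ending inventory = $525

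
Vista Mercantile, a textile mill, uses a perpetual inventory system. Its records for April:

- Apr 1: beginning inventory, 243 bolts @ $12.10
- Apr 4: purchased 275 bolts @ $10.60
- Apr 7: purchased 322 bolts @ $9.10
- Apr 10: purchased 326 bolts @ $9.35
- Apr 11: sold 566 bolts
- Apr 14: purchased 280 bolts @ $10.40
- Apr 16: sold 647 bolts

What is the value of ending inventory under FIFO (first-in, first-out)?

Apr 11, 566 sold [FIFO — oldest first]: 243 @ $12.10 + 275 @ $10.60 + 48 @ $9.10 = $6,292.10
Apr 16, 647 sold [FIFO — oldest first]: 274 @ $9.10 + 326 @ $9.35 + 47 @ $10.40 = $6,030.30
Total COGS = $6,292.10 + $6,030.30 = $12,322.40
Ending inventory: 233 @ $10.40 = $2,423.20
Check: goods available $14,745.60 = COGS $12,322.40 + ending $2,423.20

Ending inventory = $2,423.20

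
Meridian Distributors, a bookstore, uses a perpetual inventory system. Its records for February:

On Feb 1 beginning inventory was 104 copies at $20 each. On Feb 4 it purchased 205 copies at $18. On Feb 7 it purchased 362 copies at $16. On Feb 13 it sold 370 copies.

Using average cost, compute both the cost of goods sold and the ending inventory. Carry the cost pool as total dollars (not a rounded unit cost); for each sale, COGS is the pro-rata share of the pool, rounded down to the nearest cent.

COGS = $6,375.46; ending inventory = $5,186.54

After Feb 1: 104 on hand, pool $2,080.00 (≈ $20.0000 each)
After Feb 4: 309 on hand, pool $5,770.00 (≈ $18.6731 each)
After Feb 7: 671 on hand, pool $11,562.00 (≈ $17.2310 each)
Feb 13, sell 370: 370/671 × $11,562.00 → $6,375.46
Ending inventory (cost pool remaining) = $5,186.54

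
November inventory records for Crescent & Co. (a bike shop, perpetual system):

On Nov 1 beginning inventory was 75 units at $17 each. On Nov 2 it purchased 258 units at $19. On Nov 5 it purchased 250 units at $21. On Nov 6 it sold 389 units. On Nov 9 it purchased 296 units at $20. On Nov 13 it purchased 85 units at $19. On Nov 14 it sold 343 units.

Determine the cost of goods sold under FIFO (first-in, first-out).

COGS = $14,407

Nov 6, 389 sold [FIFO — oldest first]: 75 @ $17 + 258 @ $19 + 56 @ $21 = $7,353
Nov 14, 343 sold [FIFO — oldest first]: 194 @ $21 + 149 @ $20 = $7,054
Total COGS = $7,353 + $7,054 = $14,407
Ending inventory: 147 @ $20 + 85 @ $19 = $4,555
Check: goods available $18,962 = COGS $14,407 + ending $4,555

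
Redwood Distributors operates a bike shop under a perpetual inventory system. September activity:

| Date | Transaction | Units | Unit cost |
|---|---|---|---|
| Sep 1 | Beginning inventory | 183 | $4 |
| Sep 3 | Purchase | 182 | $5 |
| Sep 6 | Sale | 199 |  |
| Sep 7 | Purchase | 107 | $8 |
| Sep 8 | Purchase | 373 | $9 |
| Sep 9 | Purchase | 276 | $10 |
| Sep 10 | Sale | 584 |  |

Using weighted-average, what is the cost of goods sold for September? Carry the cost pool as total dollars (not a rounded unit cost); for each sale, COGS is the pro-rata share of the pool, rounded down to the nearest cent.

After Sep 1: 183 on hand, pool $732.00 (≈ $4.0000 each)
After Sep 3: 365 on hand, pool $1,642.00 (≈ $4.4986 each)
Sep 6, sell 199: 199/365 × $1,642.00 → $895.22
After Sep 7: 273 on hand, pool $1,602.78 (≈ $5.8710 each)
After Sep 8: 646 on hand, pool $4,959.78 (≈ $7.6777 each)
After Sep 9: 922 on hand, pool $7,719.78 (≈ $8.3729 each)
Sep 10, sell 584: 584/922 × $7,719.78 → $4,889.75
Total COGS = $895.22 + $4,889.75 = $5,784.97
Ending inventory (cost pool remaining) = $2,830.03

COGS = $5,784.97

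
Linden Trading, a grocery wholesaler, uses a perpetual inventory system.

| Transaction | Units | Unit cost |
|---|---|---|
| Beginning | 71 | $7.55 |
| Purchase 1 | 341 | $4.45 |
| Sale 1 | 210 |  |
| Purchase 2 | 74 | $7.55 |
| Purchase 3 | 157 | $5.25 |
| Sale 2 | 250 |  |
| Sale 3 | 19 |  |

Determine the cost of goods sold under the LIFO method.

Sale 1 (210) [LIFO — newest first]: 210 @ $4.45 = $934.50
Sale 2 (250) [LIFO — newest first]: 157 @ $5.25 + 74 @ $7.55 + 19 @ $4.45 = $1,467.50
Sale 3 (19) [LIFO — newest first]: 19 @ $4.45 = $84.55
Total COGS = $934.50 + $1,467.50 + $84.55 = $2,486.55
Ending inventory: 71 @ $7.55 + 93 @ $4.45 = $949.90

COGS = $2,486.55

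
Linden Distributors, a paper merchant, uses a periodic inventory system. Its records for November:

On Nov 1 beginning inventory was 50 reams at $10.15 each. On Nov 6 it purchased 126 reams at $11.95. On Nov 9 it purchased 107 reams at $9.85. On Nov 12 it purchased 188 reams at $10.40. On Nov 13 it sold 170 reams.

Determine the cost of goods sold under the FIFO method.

Nov 13, 170 sold [FIFO — oldest first]: 50 @ $10.15 + 120 @ $11.95 = $1,941.50
Ending inventory: 6 @ $11.95 + 107 @ $9.85 + 188 @ $10.40 = $3,080.85

COGS = $1,941.50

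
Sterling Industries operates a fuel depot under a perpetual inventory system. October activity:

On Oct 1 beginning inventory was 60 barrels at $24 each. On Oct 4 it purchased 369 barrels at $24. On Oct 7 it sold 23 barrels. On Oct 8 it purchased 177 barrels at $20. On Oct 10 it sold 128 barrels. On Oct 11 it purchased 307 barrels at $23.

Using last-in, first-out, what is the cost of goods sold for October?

COGS = $3,112

Oct 7, 23 sold [LIFO — newest first]: 23 @ $24 = $552
Oct 10, 128 sold [LIFO — newest first]: 128 @ $20 = $2,560
Total COGS = $552 + $2,560 = $3,112
Ending inventory: 60 @ $24 + 346 @ $24 + 49 @ $20 + 307 @ $23 = $17,785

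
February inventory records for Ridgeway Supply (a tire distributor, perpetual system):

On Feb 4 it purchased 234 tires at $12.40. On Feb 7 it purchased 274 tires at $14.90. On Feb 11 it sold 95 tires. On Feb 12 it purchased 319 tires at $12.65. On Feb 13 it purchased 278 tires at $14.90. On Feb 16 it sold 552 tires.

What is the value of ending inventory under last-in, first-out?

Feb 11, 95 sold [LIFO — newest first]: 95 @ $14.90 = $1,415.50
Feb 16, 552 sold [LIFO — newest first]: 278 @ $14.90 + 274 @ $12.65 = $7,608.30
Total COGS = $1,415.50 + $7,608.30 = $9,023.80
Ending inventory: 234 @ $12.40 + 179 @ $14.90 + 45 @ $12.65 = $6,137.95

Ending inventory = $6,137.95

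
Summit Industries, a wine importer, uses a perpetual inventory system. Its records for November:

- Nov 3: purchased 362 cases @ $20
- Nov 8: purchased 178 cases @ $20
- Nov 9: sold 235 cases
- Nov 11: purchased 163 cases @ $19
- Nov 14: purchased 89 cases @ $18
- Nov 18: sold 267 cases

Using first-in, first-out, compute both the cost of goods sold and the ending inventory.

COGS = $10,040; ending inventory = $5,459

Nov 9, 235 sold [FIFO — oldest first]: 235 @ $20 = $4,700
Nov 18, 267 sold [FIFO — oldest first]: 127 @ $20 + 140 @ $20 = $5,340
Total COGS = $4,700 + $5,340 = $10,040
Ending inventory: 38 @ $20 + 163 @ $19 + 89 @ $18 = $5,459
Check: goods available $15,499 = COGS $10,040 + ending $5,459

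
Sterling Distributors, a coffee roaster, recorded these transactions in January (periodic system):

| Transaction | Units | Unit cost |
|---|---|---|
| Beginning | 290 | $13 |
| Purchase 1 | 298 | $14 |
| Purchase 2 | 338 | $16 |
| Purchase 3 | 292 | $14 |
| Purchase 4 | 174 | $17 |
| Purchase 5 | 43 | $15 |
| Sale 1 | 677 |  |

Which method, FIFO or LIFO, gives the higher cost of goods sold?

FIFO COGS: 290 @ $13 + 298 @ $14 + 89 @ $16 = $9,366
LIFO COGS: 43 @ $15 + 174 @ $17 + 292 @ $14 + 168 @ $16 = $10,379

LIFO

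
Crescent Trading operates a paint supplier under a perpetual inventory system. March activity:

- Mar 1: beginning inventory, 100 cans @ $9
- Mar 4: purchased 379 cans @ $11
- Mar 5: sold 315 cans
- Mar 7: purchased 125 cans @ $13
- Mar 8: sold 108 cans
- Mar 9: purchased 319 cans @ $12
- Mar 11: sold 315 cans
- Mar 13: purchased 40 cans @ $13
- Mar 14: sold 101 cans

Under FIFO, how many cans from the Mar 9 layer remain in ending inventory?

84

Mar 5, 315 sold [FIFO — oldest first]: 100 @ $9 + 215 @ $11 = $3,265
Mar 8, 108 sold [FIFO — oldest first]: 108 @ $11 = $1,188
Mar 11, 315 sold [FIFO — oldest first]: 56 @ $11 + 125 @ $13 + 134 @ $12 = $3,849
Mar 14, 101 sold [FIFO — oldest first]: 101 @ $12 = $1,212
Total COGS = $3,265 + $1,188 + $3,849 + $1,212 = $9,514
Ending inventory: 84 @ $12 + 40 @ $13 = $1,528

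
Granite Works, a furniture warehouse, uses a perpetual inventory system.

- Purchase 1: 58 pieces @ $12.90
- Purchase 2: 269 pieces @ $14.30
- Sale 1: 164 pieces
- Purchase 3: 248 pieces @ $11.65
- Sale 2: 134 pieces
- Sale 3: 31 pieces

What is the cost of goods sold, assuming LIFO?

Sale 1 (164) [LIFO — newest first]: 164 @ $14.30 = $2,345.20
Sale 2 (134) [LIFO — newest first]: 134 @ $11.65 = $1,561.10
Sale 3 (31) [LIFO — newest first]: 31 @ $11.65 = $361.15
Total COGS = $2,345.20 + $1,561.10 + $361.15 = $4,267.45
Ending inventory: 58 @ $12.90 + 105 @ $14.30 + 83 @ $11.65 = $3,216.65
Check: goods available $7,484.10 = COGS $4,267.45 + ending $3,216.65

COGS = $4,267.45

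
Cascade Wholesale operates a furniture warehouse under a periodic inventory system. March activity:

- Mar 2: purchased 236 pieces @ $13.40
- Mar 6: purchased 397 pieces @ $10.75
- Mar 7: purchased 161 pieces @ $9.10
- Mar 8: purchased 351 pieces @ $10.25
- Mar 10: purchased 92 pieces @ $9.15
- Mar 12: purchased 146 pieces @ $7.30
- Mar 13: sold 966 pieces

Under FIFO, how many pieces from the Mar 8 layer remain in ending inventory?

Mar 13, 966 sold [FIFO — oldest first]: 236 @ $13.40 + 397 @ $10.75 + 161 @ $9.10 + 172 @ $10.25 = $10,658.25
Ending inventory: 179 @ $10.25 + 92 @ $9.15 + 146 @ $7.30 = $3,742.35
Check: goods available $14,400.60 = COGS $10,658.25 + ending $3,742.35

179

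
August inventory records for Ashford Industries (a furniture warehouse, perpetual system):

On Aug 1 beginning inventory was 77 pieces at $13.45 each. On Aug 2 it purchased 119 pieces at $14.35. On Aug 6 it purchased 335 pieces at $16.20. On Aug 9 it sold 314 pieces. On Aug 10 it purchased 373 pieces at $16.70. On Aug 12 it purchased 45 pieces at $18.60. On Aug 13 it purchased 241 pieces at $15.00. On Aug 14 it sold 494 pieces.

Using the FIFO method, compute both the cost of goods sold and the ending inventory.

COGS = $12,796.20; ending inventory = $6,055.20

Aug 9, 314 sold [FIFO — oldest first]: 77 @ $13.45 + 119 @ $14.35 + 118 @ $16.20 = $4,654.90
Aug 14, 494 sold [FIFO — oldest first]: 217 @ $16.20 + 277 @ $16.70 = $8,141.30
Total COGS = $4,654.90 + $8,141.30 = $12,796.20
Ending inventory: 96 @ $16.70 + 45 @ $18.60 + 241 @ $15.00 = $6,055.20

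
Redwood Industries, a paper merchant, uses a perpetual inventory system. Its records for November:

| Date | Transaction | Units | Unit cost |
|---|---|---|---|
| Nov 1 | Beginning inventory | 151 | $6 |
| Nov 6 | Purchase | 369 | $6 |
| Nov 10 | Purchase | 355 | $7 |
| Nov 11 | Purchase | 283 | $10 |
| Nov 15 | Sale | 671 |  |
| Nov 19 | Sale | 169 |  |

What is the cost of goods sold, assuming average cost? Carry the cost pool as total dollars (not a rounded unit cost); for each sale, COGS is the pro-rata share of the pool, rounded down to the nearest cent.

After Nov 1: 151 on hand, pool $906.00 (≈ $6.0000 each)
After Nov 6: 520 on hand, pool $3,120.00 (≈ $6.0000 each)
After Nov 10: 875 on hand, pool $5,605.00 (≈ $6.4057 each)
After Nov 11: 1158 on hand, pool $8,435.00 (≈ $7.2841 each)
Nov 15, sell 671: 671/1158 × $8,435.00 → $4,887.63
Nov 19, sell 169: 169/487 × $3,547.37 → $1,231.01
Total COGS = $4,887.63 + $1,231.01 = $6,118.64
Ending inventory (cost pool remaining) = $2,316.36
Check: goods available $8,435.00 = COGS $6,118.64 + ending $2,316.36

COGS = $6,118.64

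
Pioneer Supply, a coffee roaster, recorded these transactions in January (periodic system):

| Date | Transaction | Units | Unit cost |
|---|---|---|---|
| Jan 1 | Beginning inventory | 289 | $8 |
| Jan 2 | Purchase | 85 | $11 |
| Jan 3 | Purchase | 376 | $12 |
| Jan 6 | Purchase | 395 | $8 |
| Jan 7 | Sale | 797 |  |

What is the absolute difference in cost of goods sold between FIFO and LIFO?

$177

FIFO COGS: 289 @ $8 + 85 @ $11 + 376 @ $12 + 47 @ $8 = $8,135
LIFO COGS: 395 @ $8 + 376 @ $12 + 26 @ $11 = $7,958
Difference = |$8,135 − $7,958| = $177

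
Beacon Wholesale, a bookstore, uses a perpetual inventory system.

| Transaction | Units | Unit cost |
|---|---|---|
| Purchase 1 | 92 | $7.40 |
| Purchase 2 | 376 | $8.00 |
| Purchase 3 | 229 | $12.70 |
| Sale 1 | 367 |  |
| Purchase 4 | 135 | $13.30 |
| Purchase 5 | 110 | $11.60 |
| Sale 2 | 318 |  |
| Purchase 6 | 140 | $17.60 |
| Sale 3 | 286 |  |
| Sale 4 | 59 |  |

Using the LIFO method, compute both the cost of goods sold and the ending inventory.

COGS = $11,747.80; ending inventory = $384.80

Sale 1 (367) [LIFO — newest first]: 229 @ $12.70 + 138 @ $8.00 = $4,012.30
Sale 2 (318) [LIFO — newest first]: 110 @ $11.60 + 135 @ $13.30 + 73 @ $8.00 = $3,655.50
Sale 3 (286) [LIFO — newest first]: 140 @ $17.60 + 146 @ $8.00 = $3,632.00
Sale 4 (59) [LIFO — newest first]: 19 @ $8.00 + 40 @ $7.40 = $448.00
Total COGS = $4,012.30 + $3,655.50 + $3,632.00 + $448.00 = $11,747.80
Ending inventory: 52 @ $7.40 = $384.80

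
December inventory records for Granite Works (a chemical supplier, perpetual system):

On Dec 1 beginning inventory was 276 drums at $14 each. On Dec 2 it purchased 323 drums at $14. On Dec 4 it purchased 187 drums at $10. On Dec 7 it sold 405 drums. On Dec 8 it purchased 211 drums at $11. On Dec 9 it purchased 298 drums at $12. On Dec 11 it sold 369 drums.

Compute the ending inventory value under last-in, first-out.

Dec 7, 405 sold [LIFO — newest first]: 187 @ $10 + 218 @ $14 = $4,922
Dec 11, 369 sold [LIFO — newest first]: 298 @ $12 + 71 @ $11 = $4,357
Total COGS = $4,922 + $4,357 = $9,279
Ending inventory: 276 @ $14 + 105 @ $14 + 140 @ $11 = $6,874
Check: goods available $16,153 = COGS $9,279 + ending $6,874

Ending inventory = $6,874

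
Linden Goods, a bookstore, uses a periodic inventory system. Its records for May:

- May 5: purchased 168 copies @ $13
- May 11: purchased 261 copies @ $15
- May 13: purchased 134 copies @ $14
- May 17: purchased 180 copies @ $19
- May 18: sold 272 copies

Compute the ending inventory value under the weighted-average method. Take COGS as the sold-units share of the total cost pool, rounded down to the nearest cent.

Ending inventory = $7,223.48

May 18, sell 272: 272/743 × $11,395.00 → $4,171.52
Ending inventory (cost pool remaining) = $7,223.48
Check: goods available $11,395.00 = COGS $4,171.52 + ending $7,223.48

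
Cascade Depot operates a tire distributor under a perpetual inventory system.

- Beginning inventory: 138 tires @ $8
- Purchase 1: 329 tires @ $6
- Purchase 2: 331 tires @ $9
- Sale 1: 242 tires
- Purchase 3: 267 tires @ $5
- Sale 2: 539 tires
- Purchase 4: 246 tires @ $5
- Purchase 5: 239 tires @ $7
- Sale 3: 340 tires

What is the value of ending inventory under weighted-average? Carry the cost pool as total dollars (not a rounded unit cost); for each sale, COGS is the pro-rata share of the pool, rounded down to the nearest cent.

After Beginning: 138 on hand, pool $1,104.00 (≈ $8.0000 each)
After Purchase 1: 467 on hand, pool $3,078.00 (≈ $6.5910 each)
After Purchase 2: 798 on hand, pool $6,057.00 (≈ $7.5902 each)
Sale 1, sell 242: 242/798 × $6,057.00 → $1,836.83
After Purchase 3: 823 on hand, pool $5,555.17 (≈ $6.7499 each)
Sale 2, sell 539: 539/823 × $5,555.17 → $3,638.19
After Purchase 4: 530 on hand, pool $3,146.98 (≈ $5.9377 each)
After Purchase 5: 769 on hand, pool $4,819.98 (≈ $6.2679 each)
Sale 3, sell 340: 340/769 × $4,819.98 → $2,131.07
Total COGS = $1,836.83 + $3,638.19 + $2,131.07 = $7,606.09
Ending inventory (cost pool remaining) = $2,688.91

Ending inventory = $2,688.91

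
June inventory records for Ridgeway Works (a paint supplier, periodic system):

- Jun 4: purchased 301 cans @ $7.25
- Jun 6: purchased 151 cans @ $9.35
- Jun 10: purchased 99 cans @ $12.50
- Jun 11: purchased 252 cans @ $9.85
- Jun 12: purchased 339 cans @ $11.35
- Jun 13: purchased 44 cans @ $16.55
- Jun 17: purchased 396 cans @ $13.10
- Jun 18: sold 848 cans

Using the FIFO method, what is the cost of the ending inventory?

Jun 18, 848 sold [FIFO — oldest first]: 301 @ $7.25 + 151 @ $9.35 + 99 @ $12.50 + 252 @ $9.85 + 45 @ $11.35 = $7,824.55
Ending inventory: 294 @ $11.35 + 44 @ $16.55 + 396 @ $13.10 = $9,252.70

Ending inventory = $9,252.70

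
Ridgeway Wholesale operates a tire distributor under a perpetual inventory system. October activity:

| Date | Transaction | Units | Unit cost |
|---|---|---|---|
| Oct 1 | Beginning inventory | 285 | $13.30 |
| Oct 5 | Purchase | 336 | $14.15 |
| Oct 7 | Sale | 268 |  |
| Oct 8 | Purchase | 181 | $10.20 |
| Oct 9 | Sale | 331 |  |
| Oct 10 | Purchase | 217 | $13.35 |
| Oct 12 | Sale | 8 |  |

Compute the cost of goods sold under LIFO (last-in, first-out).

COGS = $7,798.00

Oct 7, 268 sold [LIFO — newest first]: 268 @ $14.15 = $3,792.20
Oct 9, 331 sold [LIFO — newest first]: 181 @ $10.20 + 68 @ $14.15 + 82 @ $13.30 = $3,899.00
Oct 12, 8 sold [LIFO — newest first]: 8 @ $13.35 = $106.80
Total COGS = $3,792.20 + $3,899.00 + $106.80 = $7,798.00
Ending inventory: 203 @ $13.30 + 209 @ $13.35 = $5,490.05
Check: goods available $13,288.05 = COGS $7,798.00 + ending $5,490.05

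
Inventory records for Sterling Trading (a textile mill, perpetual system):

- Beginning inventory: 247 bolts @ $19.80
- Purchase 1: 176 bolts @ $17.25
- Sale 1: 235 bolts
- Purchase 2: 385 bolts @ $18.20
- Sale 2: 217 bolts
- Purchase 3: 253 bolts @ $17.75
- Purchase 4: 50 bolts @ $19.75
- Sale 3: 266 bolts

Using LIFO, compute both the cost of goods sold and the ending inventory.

COGS = $12,975.10; ending inventory = $7,436.75

Sale 1 (235) [LIFO — newest first]: 176 @ $17.25 + 59 @ $19.80 = $4,204.20
Sale 2 (217) [LIFO — newest first]: 217 @ $18.20 = $3,949.40
Sale 3 (266) [LIFO — newest first]: 50 @ $19.75 + 216 @ $17.75 = $4,821.50
Total COGS = $4,204.20 + $3,949.40 + $4,821.50 = $12,975.10
Ending inventory: 188 @ $19.80 + 168 @ $18.20 + 37 @ $17.75 = $7,436.75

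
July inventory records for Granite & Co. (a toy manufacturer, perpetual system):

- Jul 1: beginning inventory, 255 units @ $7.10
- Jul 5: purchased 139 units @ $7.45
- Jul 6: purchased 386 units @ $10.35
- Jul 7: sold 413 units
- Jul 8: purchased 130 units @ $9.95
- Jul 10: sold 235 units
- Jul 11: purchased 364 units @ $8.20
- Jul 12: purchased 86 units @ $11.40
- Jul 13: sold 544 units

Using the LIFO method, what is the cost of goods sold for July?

Jul 7, 413 sold [LIFO — newest first]: 386 @ $10.35 + 27 @ $7.45 = $4,196.25
Jul 10, 235 sold [LIFO — newest first]: 130 @ $9.95 + 105 @ $7.45 = $2,075.75
Jul 13, 544 sold [LIFO — newest first]: 86 @ $11.40 + 364 @ $8.20 + 7 @ $7.45 + 87 @ $7.10 = $4,635.05
Total COGS = $4,196.25 + $2,075.75 + $4,635.05 = $10,907.05
Ending inventory: 168 @ $7.10 = $1,192.80

COGS = $10,907.05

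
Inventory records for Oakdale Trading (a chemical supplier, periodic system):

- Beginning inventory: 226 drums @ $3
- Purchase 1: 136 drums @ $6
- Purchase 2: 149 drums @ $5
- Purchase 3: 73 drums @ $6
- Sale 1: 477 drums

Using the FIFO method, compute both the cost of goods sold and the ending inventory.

COGS = $2,069; ending inventory = $608

Sale 1 (477) [FIFO — oldest first]: 226 @ $3 + 136 @ $6 + 115 @ $5 = $2,069
Ending inventory: 34 @ $5 + 73 @ $6 = $608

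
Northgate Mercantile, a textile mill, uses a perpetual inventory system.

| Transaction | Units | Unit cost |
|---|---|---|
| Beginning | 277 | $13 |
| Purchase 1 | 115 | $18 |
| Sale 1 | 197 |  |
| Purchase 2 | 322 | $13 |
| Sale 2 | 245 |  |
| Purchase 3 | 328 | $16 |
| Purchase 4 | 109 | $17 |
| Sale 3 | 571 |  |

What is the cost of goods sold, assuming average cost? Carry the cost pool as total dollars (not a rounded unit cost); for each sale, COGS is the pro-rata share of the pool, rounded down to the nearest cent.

After Beginning: 277 on hand, pool $3,601.00 (≈ $13.0000 each)
After Purchase 1: 392 on hand, pool $5,671.00 (≈ $14.4668 each)
Sale 1, sell 197: 197/392 × $5,671.00 → $2,849.96
After Purchase 2: 517 on hand, pool $7,007.04 (≈ $13.5533 each)
Sale 2, sell 245: 245/517 × $7,007.04 → $3,320.55
After Purchase 3: 600 on hand, pool $8,934.49 (≈ $14.8908 each)
After Purchase 4: 709 on hand, pool $10,787.49 (≈ $15.2151 each)
Sale 3, sell 571: 571/709 × $10,787.49 → $8,687.80
Total COGS = $2,849.96 + $3,320.55 + $8,687.80 = $14,858.31
Ending inventory (cost pool remaining) = $2,099.69

COGS = $14,858.31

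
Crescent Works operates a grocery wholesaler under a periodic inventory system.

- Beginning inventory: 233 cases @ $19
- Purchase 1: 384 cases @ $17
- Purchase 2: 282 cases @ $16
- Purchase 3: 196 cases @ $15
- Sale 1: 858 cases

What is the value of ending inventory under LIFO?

Sale 1 (858) [LIFO — newest first]: 196 @ $15 + 282 @ $16 + 380 @ $17 = $13,912
Ending inventory: 233 @ $19 + 4 @ $17 = $4,495

Ending inventory = $4,495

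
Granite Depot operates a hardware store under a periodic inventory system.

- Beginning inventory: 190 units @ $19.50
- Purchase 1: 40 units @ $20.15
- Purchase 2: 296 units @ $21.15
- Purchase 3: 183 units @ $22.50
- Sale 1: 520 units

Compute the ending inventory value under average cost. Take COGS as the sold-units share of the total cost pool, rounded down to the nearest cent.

Sale 1, sell 520: 520/709 × $14,888.90 → $10,919.92
Ending inventory (cost pool remaining) = $3,968.98
Check: goods available $14,888.90 = COGS $10,919.92 + ending $3,968.98

Ending inventory = $3,968.98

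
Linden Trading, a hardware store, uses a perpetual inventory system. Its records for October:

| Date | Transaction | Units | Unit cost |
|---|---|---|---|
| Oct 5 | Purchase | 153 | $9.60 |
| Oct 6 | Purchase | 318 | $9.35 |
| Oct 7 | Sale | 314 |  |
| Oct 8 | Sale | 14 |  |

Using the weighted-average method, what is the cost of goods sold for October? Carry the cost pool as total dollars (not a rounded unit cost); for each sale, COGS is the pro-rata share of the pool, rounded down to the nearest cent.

After Oct 5: 153 on hand, pool $1,468.80 (≈ $9.6000 each)
After Oct 6: 471 on hand, pool $4,442.10 (≈ $9.4312 each)
Oct 7, sell 314: 314/471 × $4,442.10 → $2,961.40
Oct 8, sell 14: 14/157 × $1,480.70 → $132.03
Total COGS = $2,961.40 + $132.03 = $3,093.43
Ending inventory (cost pool remaining) = $1,348.67

COGS = $3,093.43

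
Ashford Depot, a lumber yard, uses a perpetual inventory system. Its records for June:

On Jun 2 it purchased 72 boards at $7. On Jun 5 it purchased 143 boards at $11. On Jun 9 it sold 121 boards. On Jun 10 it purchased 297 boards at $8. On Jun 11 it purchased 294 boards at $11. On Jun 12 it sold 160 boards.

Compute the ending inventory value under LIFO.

Ending inventory = $4,596

Jun 9, 121 sold [LIFO — newest first]: 121 @ $11 = $1,331
Jun 12, 160 sold [LIFO — newest first]: 160 @ $11 = $1,760
Total COGS = $1,331 + $1,760 = $3,091
Ending inventory: 72 @ $7 + 22 @ $11 + 297 @ $8 + 134 @ $11 = $4,596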